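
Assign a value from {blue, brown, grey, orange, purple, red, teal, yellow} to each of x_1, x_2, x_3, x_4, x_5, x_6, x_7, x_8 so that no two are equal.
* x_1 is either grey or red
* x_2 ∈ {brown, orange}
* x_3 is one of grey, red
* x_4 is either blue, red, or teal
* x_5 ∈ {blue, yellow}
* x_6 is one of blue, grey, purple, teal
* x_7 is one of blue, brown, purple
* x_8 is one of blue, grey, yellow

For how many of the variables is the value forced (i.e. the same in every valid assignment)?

4

The 8 variables together cover exactly {blue, brown, grey, orange, purple, red, teal, yellow} — 8 values for 8 variables — and orange appears only in x_2's list, so x_2 = orange.
The 7 still-open variables together cover exactly {blue, brown, grey, purple, red, teal, yellow} — 7 values for 7 variables — and brown appears only in x_7's list, so x_7 = brown.
The 6 still-open variables draw from only 6 values {blue, grey, purple, red, teal, yellow}, so each is used; only x_6 can be purple, hence x_6 = purple.
The 5 still-open variables together cover exactly {blue, grey, red, teal, yellow} — 5 values for 5 variables — and teal appears only in x_4's list, so x_4 = teal.
x_1 and x_3 between them cover only {grey, red} — a naked pair. Remove those values from x_8.
Determined: x_2=orange, x_4=teal, x_6=purple, x_7=brown. The other variables each still have more than one consistent value. That makes 4.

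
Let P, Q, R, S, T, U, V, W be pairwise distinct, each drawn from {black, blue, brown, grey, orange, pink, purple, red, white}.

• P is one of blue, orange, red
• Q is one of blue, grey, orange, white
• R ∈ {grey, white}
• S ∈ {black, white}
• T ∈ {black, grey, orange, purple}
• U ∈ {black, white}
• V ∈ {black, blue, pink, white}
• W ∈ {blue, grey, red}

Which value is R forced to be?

grey

The 8 variables together cover exactly {black, blue, grey, orange, pink, purple, red, white} — 8 values for 8 variables — and pink appears only in V's list, so V = pink.
The 7 still-open variables together cover exactly {black, blue, grey, orange, purple, red, white} — 7 values for 7 variables — and purple appears only in T's list, so T = purple.
S and U between them cover only {black, white} — a naked pair. Remove those values from Q, R.
So R = grey.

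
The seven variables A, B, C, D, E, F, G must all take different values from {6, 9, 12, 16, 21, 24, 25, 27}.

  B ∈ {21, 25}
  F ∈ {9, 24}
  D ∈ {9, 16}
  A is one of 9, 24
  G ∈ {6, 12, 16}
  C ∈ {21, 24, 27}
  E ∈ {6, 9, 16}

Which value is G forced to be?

12

A and F between them cover only {9, 24} — a naked pair. Remove those values from C, D, E.
D has just one choice, so D = 16. So E, G can't be 16.
E's domain is down to {6}, so E = 6. So G can't be 6.
So G = 12.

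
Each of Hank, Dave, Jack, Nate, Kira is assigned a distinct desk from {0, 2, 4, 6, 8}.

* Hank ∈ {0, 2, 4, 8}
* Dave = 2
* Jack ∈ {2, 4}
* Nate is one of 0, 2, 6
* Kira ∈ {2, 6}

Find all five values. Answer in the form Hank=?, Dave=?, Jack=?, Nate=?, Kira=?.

Dave's domain is down to {2}, so Dave = 2. Remove 2 from Hank, Jack, Nate, Kira.
Jack's domain is down to {4}, so Jack = 4. Strike 4 from Hank.
Kira has just one choice, so Kira = 6. So Nate can't be 6.
That leaves Nate = 0. Strike 0 from Hank.
That leaves Hank = 8.

Hank=8, Dave=2, Jack=4, Nate=0, Kira=6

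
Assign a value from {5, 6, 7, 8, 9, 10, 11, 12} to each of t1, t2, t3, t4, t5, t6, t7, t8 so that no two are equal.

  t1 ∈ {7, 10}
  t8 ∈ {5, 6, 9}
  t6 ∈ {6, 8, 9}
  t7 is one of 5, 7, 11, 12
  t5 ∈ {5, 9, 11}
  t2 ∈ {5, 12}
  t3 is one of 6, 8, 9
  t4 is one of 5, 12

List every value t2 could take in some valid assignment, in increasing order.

The 8 variables draw from only 8 values {5, 6, 7, 8, 9, 10, 11, 12}, so each is used; only t1 can be 10, hence t1 = 10.
The 7 still-open variables together cover exactly {5, 6, 7, 8, 9, 11, 12} — 7 values for 7 variables — and 7 appears only in t7's list, so t7 = 7.
The 6 still-open variables draw from only 6 values {5, 6, 8, 9, 11, 12}, so each is used; only t5 can be 11, hence t5 = 11.
The 2 variables t2 and t4 are confined to {5, 12}, which locks those values in; drop them from t8.
No further eliminations apply; t2 can still be any of 5, 12.

5, 12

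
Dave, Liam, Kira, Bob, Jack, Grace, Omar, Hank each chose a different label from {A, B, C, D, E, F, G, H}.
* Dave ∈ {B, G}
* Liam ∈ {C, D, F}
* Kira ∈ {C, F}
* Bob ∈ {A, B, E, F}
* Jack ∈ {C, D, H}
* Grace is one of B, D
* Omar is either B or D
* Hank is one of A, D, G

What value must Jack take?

The 8 variables draw from only 8 values {A, B, C, D, E, F, G, H}, so each is used; only Bob can be E, hence Bob = E.
The 7 still-open variables together cover exactly {A, B, C, D, F, G, H} — 7 values for 7 variables — and A appears only in Hank's list, so Hank = A.
Among the 6 still-open variables, G fits only Dave (and all 6 values in {B, C, D, F, G, H} must be used), so Dave = G.
Among the 5 still-open variables, H fits only Jack (and all 5 values in {B, C, D, F, H} must be used), so Jack = H.

H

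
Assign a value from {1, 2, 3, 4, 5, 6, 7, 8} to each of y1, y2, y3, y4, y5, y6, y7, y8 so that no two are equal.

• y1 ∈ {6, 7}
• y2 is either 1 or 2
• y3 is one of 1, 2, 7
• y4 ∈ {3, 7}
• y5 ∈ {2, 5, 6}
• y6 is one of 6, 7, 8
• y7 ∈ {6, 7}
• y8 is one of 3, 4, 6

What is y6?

The 8 variables draw from only 8 values {1, 2, 3, 4, 5, 6, 7, 8}, so each is used; only y8 can be 4, hence y8 = 4.
The 7 still-open variables together cover exactly {1, 2, 3, 5, 6, 7, 8} — 7 values for 7 variables — and 3 appears only in y4's list, so y4 = 3.
Among the 6 still-open variables, 5 fits only y5 (and all 6 values in {1, 2, 5, 6, 7, 8} must be used), so y5 = 5.
The 5 still-open variables together cover exactly {1, 2, 6, 7, 8} — 5 values for 5 variables — and 8 appears only in y6's list, so y6 = 8.

8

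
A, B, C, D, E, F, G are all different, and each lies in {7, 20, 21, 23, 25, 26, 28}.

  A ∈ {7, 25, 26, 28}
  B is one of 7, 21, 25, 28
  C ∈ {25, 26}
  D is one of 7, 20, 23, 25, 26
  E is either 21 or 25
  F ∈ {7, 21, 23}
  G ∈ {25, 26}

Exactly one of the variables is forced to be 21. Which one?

E

The 7 variables draw from only 7 values {7, 20, 21, 23, 25, 26, 28}, so each is used; only D can be 20, hence D = 20.
The 6 still-open variables draw from only 6 values {7, 21, 23, 25, 26, 28}, so each is used; only F can be 23, hence F = 23.
C and G share exactly the 2 values {25, 26}; by pigeonhole those values go to them, so strike 25, 26 from A, B, E.
So 21 goes to E.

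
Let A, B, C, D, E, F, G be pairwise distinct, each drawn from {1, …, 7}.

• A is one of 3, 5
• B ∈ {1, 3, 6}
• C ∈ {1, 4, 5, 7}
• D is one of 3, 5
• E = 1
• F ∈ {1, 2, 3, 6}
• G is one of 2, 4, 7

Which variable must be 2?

F

E's domain is down to {1}, so E = 1. Remove 1 from B, C, F.
A and D share exactly the 2 values {3, 5}; by pigeonhole those values go to them, so strike 3, 5 from B, C, F.
B must be 6 (only option left). So F can't be 6.
So 2 goes to F.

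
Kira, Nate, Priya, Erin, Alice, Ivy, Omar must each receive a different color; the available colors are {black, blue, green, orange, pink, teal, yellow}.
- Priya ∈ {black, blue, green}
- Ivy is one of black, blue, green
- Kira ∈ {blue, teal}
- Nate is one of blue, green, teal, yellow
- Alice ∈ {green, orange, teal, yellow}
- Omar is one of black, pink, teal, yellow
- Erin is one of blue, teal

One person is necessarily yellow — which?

Nate

Among the 7 variables, orange fits only Alice (and all 7 values in {black, blue, green, orange, pink, teal, yellow} must be used), so Alice = orange.
Among the 6 still-open variables, pink fits only Omar (and all 6 values in {black, blue, green, pink, teal, yellow} must be used), so Omar = pink.
Among the 5 still-open variables, yellow fits only Nate (and all 5 values in {black, blue, green, teal, yellow} must be used), so Nate = yellow.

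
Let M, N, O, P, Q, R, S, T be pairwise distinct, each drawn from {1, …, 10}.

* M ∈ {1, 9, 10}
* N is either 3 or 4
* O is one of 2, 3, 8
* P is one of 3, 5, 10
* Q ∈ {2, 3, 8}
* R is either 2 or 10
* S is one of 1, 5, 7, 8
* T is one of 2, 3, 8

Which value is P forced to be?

5

O, Q, T share exactly the 3 values {2, 3, 8}; by pigeonhole those values go to them, so strike 2, 3, 8 from N, P, R, S.
N must be 4 (only option left).
That leaves R = 10. So M, P can't be 10.
So P = 5.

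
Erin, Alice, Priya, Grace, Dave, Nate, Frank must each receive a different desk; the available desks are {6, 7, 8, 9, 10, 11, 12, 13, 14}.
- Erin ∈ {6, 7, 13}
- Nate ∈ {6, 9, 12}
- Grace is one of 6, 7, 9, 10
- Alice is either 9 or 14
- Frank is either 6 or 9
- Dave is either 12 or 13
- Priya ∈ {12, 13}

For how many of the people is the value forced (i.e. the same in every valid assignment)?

3

The 7 variables draw from only 7 values {6, 7, 9, 10, 12, 13, 14}, so each is used; only Grace can be 10, hence Grace = 10.
The 6 still-open variables draw from only 6 values {6, 7, 9, 12, 13, 14}, so each is used; only Erin can be 7, hence Erin = 7.
The 5 still-open variables together cover exactly {6, 9, 12, 13, 14} — 5 values for 5 variables — and 14 appears only in Alice's list, so Alice = 14.
Priya and Dave share exactly the 2 values {12, 13}; by pigeonhole those values go to them, so strike 12, 13 from Nate.
Determined: Erin=7, Alice=14, Grace=10. The other people each still have more than one consistent value. That makes 3.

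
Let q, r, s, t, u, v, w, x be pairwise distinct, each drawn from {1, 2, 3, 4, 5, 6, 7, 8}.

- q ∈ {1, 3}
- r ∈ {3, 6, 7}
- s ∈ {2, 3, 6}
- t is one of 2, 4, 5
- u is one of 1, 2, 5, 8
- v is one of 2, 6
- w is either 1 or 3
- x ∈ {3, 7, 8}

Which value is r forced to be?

The 8 variables draw from only 8 values {1, 2, 3, 4, 5, 6, 7, 8}, so each is used; only t can be 4, hence t = 4.
The 7 still-open variables draw from only 7 values {1, 2, 3, 5, 6, 7, 8}, so each is used; only u can be 5, hence u = 5.
The 6 still-open variables draw from only 6 values {1, 2, 3, 6, 7, 8}, so each is used; only x can be 8, hence x = 8.
Among the 5 still-open variables, 7 fits only r (and all 5 values in {1, 2, 3, 6, 7} must be used), so r = 7.

7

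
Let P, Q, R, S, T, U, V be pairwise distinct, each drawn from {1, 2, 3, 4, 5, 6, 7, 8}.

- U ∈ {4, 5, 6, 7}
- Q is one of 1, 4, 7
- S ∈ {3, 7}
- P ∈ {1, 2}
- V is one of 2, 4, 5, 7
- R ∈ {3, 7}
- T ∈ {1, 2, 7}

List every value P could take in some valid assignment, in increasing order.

1, 2

The 7 variables draw from only 7 values {1, 2, 3, 4, 5, 6, 7}, so each is used; only U can be 6, hence U = 6.
The 6 still-open variables draw from only 6 values {1, 2, 3, 4, 5, 7}, so each is used; only V can be 5, hence V = 5.
The 5 still-open variables together cover exactly {1, 2, 3, 4, 7} — 5 values for 5 variables — and 4 appears only in Q's list, so Q = 4.
R and S share exactly the 2 values {3, 7}; by pigeonhole those values go to them, so strike 3, 7 from T.
No further eliminations apply; P can still be any of 1, 2.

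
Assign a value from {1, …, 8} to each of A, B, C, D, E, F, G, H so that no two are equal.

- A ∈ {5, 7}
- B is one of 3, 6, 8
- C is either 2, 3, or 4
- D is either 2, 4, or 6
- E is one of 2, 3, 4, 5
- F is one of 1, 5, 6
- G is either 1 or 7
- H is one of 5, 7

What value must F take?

The 8 variables draw from only 8 values {1, 2, 3, 4, 5, 6, 7, 8}, so each is used; only B can be 8, hence B = 8.
The 2 variables A and H are confined to {5, 7}, which locks those values in; drop them from E, F, G.
G must be 1 (only option left). Remove 1 from F.
So F = 6.

6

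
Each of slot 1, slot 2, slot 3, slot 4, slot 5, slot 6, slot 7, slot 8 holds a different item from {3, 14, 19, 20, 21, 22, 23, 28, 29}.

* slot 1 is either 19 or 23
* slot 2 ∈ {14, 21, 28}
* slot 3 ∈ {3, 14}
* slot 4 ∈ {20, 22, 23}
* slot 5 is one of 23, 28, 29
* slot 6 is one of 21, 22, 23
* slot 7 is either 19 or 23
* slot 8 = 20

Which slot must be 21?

slot 6

slot 8 must be 20 (only option left). Remove 20 from slot 4.
slot 1 and slot 7 share exactly the 2 values {19, 23}; by pigeonhole those values go to them, so strike 19, 23 from slot 4, slot 5, slot 6.
slot 4 must be 22 (only option left). Remove 22 from slot 6.
So 21 goes to slot 6.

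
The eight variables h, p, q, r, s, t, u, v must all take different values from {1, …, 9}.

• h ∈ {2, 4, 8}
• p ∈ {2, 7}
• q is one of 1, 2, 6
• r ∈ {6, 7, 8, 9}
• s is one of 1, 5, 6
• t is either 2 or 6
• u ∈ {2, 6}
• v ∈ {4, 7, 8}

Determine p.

7

The 8 variables together cover exactly {1, 2, 4, 5, 6, 7, 8, 9} — 8 values for 8 variables — and 5 appears only in s's list, so s = 5.
The 7 still-open variables together cover exactly {1, 2, 4, 6, 7, 8, 9} — 7 values for 7 variables — and 1 appears only in q's list, so q = 1.
The 6 still-open variables draw from only 6 values {2, 4, 6, 7, 8, 9}, so each is used; only r can be 9, hence r = 9.
t and u share exactly the 2 values {2, 6}; by pigeonhole those values go to them, so strike 2, 6 from h, p.
So p = 7.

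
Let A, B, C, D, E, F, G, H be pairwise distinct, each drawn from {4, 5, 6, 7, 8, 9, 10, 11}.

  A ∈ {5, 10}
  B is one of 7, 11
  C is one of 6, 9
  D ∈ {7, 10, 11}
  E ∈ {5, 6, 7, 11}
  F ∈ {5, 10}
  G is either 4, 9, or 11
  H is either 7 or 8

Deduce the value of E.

The 8 variables together cover exactly {4, 5, 6, 7, 8, 9, 10, 11} — 8 values for 8 variables — and 4 appears only in G's list, so G = 4.
Among the 7 still-open variables, 8 fits only H (and all 7 values in {5, 6, 7, 8, 9, 10, 11} must be used), so H = 8.
The 6 still-open variables draw from only 6 values {5, 6, 7, 9, 10, 11}, so each is used; only C can be 9, hence C = 9.
The 5 still-open variables together cover exactly {5, 6, 7, 10, 11} — 5 values for 5 variables — and 6 appears only in E's list, so E = 6.

6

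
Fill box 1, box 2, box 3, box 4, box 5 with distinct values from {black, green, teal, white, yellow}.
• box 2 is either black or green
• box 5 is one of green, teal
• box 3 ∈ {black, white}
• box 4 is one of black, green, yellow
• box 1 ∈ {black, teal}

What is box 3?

The 5 variables together cover exactly {black, green, teal, white, yellow} — 5 values for 5 variables — and white appears only in box 3's list, so box 3 = white.

white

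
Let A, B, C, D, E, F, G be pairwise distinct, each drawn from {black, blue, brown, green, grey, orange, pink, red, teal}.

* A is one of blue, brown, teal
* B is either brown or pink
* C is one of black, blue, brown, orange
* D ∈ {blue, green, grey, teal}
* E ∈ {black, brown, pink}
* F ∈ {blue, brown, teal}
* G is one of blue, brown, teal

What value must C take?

A, F, G between them cover only {blue, brown, teal} — a naked triple. Remove those values from B, C, D, E.
B has just one choice, so B = pink. Strike pink from E.
E must be black (only option left). Remove black from C.
So C = orange.

orange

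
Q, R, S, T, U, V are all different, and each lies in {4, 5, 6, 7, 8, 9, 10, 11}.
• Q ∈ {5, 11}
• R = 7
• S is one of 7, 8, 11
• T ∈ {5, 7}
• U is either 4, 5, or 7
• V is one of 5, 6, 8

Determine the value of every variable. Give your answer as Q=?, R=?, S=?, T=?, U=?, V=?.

R must be 7 (only option left). Strike 7 from S, T, U.
That leaves T = 5. So Q, U, V can't be 5.
U has just one choice, so U = 4.
Q must be 11 (only option left). So S can't be 11.
That leaves S = 8. Remove 8 from V.
V must be 6 (only option left).

Q=11, R=7, S=8, T=5, U=4, V=6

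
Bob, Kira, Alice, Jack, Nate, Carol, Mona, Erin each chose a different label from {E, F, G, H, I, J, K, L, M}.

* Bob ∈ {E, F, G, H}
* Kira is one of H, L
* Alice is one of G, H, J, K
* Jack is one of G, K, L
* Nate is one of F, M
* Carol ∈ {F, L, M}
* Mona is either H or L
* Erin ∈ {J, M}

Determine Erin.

J

The 8 variables together cover exactly {E, F, G, H, J, K, L, M} — 8 values for 8 variables — and E appears only in Bob's list, so Bob = E.
The 2 variables Kira and Mona are confined to {H, L}, which locks those values in; drop them from Alice, Jack, Carol.
Nate and Carol between them cover only {F, M} — a naked pair. Remove those values from Erin.
So Erin = J.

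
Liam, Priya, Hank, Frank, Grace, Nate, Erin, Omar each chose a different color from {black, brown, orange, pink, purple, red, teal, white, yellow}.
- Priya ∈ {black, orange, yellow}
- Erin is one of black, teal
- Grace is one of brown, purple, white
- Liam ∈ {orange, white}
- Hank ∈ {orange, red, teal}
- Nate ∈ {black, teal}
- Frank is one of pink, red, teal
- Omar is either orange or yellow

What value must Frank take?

Nate and Erin between them cover only {black, teal} — a naked pair. Remove those values from Priya, Hank, Frank.
Priya and Omar between them cover only {orange, yellow} — a naked pair. Remove those values from Liam, Hank.
Liam must be white (only option left). Remove white from Grace.
Hank must be red (only option left). Eliminate red elsewhere: Frank.
So Frank = pink.

pink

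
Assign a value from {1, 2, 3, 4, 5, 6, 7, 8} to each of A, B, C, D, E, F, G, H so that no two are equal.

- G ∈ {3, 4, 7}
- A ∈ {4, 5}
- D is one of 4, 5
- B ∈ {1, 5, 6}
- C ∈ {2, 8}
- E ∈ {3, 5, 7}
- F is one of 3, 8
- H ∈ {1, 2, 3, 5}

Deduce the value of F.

8

The 8 variables together cover exactly {1, 2, 3, 4, 5, 6, 7, 8} — 8 values for 8 variables — and 6 appears only in B's list, so B = 6.
The 7 still-open variables together cover exactly {1, 2, 3, 4, 5, 7, 8} — 7 values for 7 variables — and 1 appears only in H's list, so H = 1.
The 6 still-open variables together cover exactly {2, 3, 4, 5, 7, 8} — 6 values for 6 variables — and 2 appears only in C's list, so C = 2.
The 5 still-open variables draw from only 5 values {3, 4, 5, 7, 8}, so each is used; only F can be 8, hence F = 8.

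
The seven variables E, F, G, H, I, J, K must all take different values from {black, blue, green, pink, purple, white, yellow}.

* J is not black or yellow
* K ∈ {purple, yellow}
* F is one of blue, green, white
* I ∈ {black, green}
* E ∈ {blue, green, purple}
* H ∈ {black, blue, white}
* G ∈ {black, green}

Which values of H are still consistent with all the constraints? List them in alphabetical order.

The 7 variables draw from only 7 values {black, blue, green, pink, purple, white, yellow}, so each is used; only J can be pink, hence J = pink.
The 6 still-open variables together cover exactly {black, blue, green, purple, white, yellow} — 6 values for 6 variables — and yellow appears only in K's list, so K = yellow.
Among the 5 still-open variables, purple fits only E (and all 5 values in {black, blue, green, purple, white} must be used), so E = purple.
The 2 variables G and I are confined to {black, green}, which locks those values in; drop them from F, H.
No further eliminations apply; H can still be any of blue, white.

blue, white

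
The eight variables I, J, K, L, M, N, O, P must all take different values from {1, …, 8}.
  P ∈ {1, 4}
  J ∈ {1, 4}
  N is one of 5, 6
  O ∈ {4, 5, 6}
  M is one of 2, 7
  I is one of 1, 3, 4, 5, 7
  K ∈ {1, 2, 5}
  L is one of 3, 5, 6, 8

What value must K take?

The 8 variables together cover exactly {1, 2, 3, 4, 5, 6, 7, 8} — 8 values for 8 variables — and 8 appears only in L's list, so L = 8.
The 7 still-open variables draw from only 7 values {1, 2, 3, 4, 5, 6, 7}, so each is used; only I can be 3, hence I = 3.
Among the 6 still-open variables, 7 fits only M (and all 6 values in {1, 2, 4, 5, 6, 7} must be used), so M = 7.
Among the 5 still-open variables, 2 fits only K (and all 5 values in {1, 2, 4, 5, 6} must be used), so K = 2.

2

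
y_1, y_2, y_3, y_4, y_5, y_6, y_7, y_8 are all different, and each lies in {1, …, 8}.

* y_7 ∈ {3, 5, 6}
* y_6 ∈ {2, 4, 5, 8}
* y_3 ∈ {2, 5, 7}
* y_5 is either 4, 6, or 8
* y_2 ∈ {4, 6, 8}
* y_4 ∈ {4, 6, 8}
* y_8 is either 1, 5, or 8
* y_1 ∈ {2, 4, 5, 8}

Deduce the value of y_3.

The 8 variables together cover exactly {1, 2, 3, 4, 5, 6, 7, 8} — 8 values for 8 variables — and 1 appears only in y_8's list, so y_8 = 1.
The 7 still-open variables together cover exactly {2, 3, 4, 5, 6, 7, 8} — 7 values for 7 variables — and 3 appears only in y_7's list, so y_7 = 3.
The 6 still-open variables together cover exactly {2, 4, 5, 6, 7, 8} — 6 values for 6 variables — and 7 appears only in y_3's list, so y_3 = 7.

7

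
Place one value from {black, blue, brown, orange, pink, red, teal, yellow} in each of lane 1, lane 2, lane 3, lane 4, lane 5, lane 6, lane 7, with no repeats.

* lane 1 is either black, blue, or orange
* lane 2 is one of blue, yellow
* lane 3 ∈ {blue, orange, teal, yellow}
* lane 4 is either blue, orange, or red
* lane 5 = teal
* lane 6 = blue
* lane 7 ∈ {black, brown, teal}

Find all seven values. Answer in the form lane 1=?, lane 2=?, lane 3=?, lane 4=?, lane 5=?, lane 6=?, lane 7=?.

lane 1=black, lane 2=yellow, lane 3=orange, lane 4=red, lane 5=teal, lane 6=blue, lane 7=brown

lane 5 must be teal (only option left). Remove teal from lane 3, lane 7.
lane 6 has just one choice, so lane 6 = blue. Strike blue from lane 1, lane 2, lane 3, lane 4.
That leaves lane 2 = yellow. So lane 3 can't be yellow.
lane 3 has just one choice, so lane 3 = orange. Eliminate orange elsewhere: lane 1, lane 4.
That leaves lane 4 = red.
lane 1's domain is down to {black}, so lane 1 = black. So lane 7 can't be black.
That leaves lane 7 = brown.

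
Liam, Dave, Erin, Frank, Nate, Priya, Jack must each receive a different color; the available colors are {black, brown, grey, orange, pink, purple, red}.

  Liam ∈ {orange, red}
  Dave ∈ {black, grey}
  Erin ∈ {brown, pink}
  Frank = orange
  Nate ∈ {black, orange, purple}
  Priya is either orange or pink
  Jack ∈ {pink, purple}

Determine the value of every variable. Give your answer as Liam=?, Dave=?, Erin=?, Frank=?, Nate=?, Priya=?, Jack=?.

Frank must be orange (only option left). Remove orange from Liam, Nate, Priya.
Priya must be pink (only option left). Remove pink from Erin, Jack.
Jack's domain is down to {purple}, so Jack = purple. Strike purple from Nate.
Liam's domain is down to {red}, so Liam = red.
That leaves Erin = brown.
Nate has just one choice, so Nate = black. Strike black from Dave.
Dave has just one choice, so Dave = grey.

Liam=red, Dave=grey, Erin=brown, Frank=orange, Nate=black, Priya=pink, Jack=purple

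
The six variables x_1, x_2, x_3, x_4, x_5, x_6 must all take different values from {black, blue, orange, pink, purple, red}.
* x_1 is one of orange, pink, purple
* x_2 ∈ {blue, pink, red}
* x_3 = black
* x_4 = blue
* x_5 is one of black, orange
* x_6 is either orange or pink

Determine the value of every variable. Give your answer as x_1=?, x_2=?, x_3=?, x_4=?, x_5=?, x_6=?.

x_1=purple, x_2=red, x_3=black, x_4=blue, x_5=orange, x_6=pink

x_3 must be black (only option left). So x_5 can't be black.
x_4's domain is down to {blue}, so x_4 = blue. Remove blue from x_2.
That leaves x_5 = orange. Remove orange from x_1, x_6.
x_6 has just one choice, so x_6 = pink. So x_1, x_2 can't be pink.
x_1 must be purple (only option left).
x_2's domain is down to {red}, so x_2 = red.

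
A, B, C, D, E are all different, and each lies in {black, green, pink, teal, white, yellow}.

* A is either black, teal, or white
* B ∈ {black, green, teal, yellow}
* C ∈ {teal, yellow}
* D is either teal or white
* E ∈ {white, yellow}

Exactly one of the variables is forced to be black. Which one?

A

Among the 5 variables, green fits only B (and all 5 values in {black, green, teal, white, yellow} must be used), so B = green.
The 4 still-open variables draw from only 4 values {black, teal, white, yellow}, so each is used; only A can be black, hence A = black.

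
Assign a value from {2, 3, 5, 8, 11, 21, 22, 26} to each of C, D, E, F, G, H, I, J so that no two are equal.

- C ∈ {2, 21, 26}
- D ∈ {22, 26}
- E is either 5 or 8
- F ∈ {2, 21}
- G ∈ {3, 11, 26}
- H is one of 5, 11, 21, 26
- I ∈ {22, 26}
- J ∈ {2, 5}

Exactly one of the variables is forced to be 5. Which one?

The 8 variables together cover exactly {2, 3, 5, 8, 11, 21, 22, 26} — 8 values for 8 variables — and 3 appears only in G's list, so G = 3.
Among the 7 still-open variables, 8 fits only E (and all 7 values in {2, 5, 8, 11, 21, 22, 26} must be used), so E = 8.
Among the 6 still-open variables, 11 fits only H (and all 6 values in {2, 5, 11, 21, 22, 26} must be used), so H = 11.
The 5 still-open variables draw from only 5 values {2, 5, 21, 22, 26}, so each is used; only J can be 5, hence J = 5.

J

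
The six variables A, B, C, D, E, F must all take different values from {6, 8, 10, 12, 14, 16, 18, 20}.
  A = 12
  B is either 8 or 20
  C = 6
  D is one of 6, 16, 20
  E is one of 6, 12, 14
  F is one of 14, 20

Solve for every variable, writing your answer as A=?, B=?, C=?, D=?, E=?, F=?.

A=12, B=8, C=6, D=16, E=14, F=20

A must be 12 (only option left). Remove 12 from E.
That leaves C = 6. Strike 6 from D, E.
E has just one choice, so E = 14. Eliminate 14 elsewhere: F.
F's domain is down to {20}, so F = 20. Remove 20 from B, D.
B must be 8 (only option left).
D's domain is down to {16}, so D = 16.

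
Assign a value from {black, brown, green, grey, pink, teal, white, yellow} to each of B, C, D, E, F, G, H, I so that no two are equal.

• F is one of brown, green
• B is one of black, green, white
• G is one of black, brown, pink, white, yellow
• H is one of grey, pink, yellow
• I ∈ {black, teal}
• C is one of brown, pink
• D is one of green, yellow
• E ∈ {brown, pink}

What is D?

Among the 8 variables, grey fits only H (and all 8 values in {black, brown, green, grey, pink, teal, white, yellow} must be used), so H = grey.
The 7 still-open variables draw from only 7 values {black, brown, green, pink, teal, white, yellow}, so each is used; only I can be teal, hence I = teal.
The 2 variables C and E are confined to {brown, pink}, which locks those values in; drop them from F, G.
F has just one choice, so F = green. Eliminate green elsewhere: B, D.
So D = yellow.

yellow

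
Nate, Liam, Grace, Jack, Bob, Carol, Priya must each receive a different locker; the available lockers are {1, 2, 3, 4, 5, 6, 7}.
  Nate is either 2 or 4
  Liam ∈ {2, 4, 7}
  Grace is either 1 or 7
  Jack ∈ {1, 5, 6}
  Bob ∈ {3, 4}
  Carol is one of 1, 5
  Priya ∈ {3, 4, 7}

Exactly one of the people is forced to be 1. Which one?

The 7 variables together cover exactly {1, 2, 3, 4, 5, 6, 7} — 7 values for 7 variables — and 6 appears only in Jack's list, so Jack = 6.
Among the 6 still-open variables, 5 fits only Carol (and all 6 values in {1, 2, 3, 4, 5, 7} must be used), so Carol = 5.
The 5 still-open variables together cover exactly {1, 2, 3, 4, 7} — 5 values for 5 variables — and 1 appears only in Grace's list, so Grace = 1.

Grace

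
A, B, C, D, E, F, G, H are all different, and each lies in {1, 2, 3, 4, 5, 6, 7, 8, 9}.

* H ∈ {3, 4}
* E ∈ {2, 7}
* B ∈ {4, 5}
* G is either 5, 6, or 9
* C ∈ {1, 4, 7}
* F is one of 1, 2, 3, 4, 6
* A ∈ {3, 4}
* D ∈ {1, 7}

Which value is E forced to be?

2

The 8 variables draw from only 8 values {1, 2, 3, 4, 5, 6, 7, 9}, so each is used; only G can be 9, hence G = 9.
Among the 7 still-open variables, 5 fits only B (and all 7 values in {1, 2, 3, 4, 5, 6, 7} must be used), so B = 5.
The 6 still-open variables draw from only 6 values {1, 2, 3, 4, 6, 7}, so each is used; only F can be 6, hence F = 6.
The 5 still-open variables together cover exactly {1, 2, 3, 4, 7} — 5 values for 5 variables — and 2 appears only in E's list, so E = 2.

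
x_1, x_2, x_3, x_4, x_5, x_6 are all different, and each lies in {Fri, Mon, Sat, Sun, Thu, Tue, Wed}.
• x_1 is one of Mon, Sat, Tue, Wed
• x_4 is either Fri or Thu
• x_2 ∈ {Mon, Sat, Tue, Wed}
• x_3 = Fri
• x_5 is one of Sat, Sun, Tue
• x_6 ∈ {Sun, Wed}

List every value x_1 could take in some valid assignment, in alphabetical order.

x_3 must be Fri (only option left). Strike Fri from x_4.
That leaves x_4 = Thu.
No further eliminations apply; x_1 can still be any of Mon, Sat, Tue, Wed.

Mon, Sat, Tue, Wed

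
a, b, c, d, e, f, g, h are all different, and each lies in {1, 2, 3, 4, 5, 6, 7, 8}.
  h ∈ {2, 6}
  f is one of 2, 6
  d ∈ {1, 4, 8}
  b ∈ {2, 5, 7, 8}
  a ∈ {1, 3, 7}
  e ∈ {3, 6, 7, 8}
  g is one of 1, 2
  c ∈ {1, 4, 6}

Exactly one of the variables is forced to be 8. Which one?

Among the 8 variables, 5 fits only b (and all 8 values in {1, 2, 3, 4, 5, 6, 7, 8} must be used), so b = 5.
The 2 variables f and h are confined to {2, 6}, which locks those values in; drop them from c, e, g.
g's domain is down to {1}, so g = 1. So a, c, d can't be 1.
c's domain is down to {4}, so c = 4. Strike 4 from d.
So 8 goes to d.

d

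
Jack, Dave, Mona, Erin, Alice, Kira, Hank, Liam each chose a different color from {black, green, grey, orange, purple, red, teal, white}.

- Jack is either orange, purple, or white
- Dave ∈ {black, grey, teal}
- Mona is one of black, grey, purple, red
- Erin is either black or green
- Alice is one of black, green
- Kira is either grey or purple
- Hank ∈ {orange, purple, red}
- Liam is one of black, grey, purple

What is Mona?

The 8 variables together cover exactly {black, green, grey, orange, purple, red, teal, white} — 8 values for 8 variables — and teal appears only in Dave's list, so Dave = teal.
The 7 still-open variables draw from only 7 values {black, green, grey, orange, purple, red, white}, so each is used; only Jack can be white, hence Jack = white.
The 6 still-open variables together cover exactly {black, green, grey, orange, purple, red} — 6 values for 6 variables — and orange appears only in Hank's list, so Hank = orange.
The 5 still-open variables together cover exactly {black, green, grey, purple, red} — 5 values for 5 variables — and red appears only in Mona's list, so Mona = red.

red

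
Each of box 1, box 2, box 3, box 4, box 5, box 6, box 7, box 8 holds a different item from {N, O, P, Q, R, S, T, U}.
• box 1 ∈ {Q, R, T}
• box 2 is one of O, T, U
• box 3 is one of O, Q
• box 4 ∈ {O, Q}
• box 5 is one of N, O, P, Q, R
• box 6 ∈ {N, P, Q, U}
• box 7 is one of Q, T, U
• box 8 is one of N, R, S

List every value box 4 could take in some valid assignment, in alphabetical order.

Among the 8 variables, S fits only box 8 (and all 8 values in {N, O, P, Q, R, S, T, U} must be used), so box 8 = S.
The 2 variables box 3 and box 4 are confined to {O, Q}, which locks those values in; drop them from box 1, box 2, box 5, box 6, box 7.
box 2 and box 7 between them cover only {T, U} — a naked pair. Remove those values from box 1, box 6.
That leaves box 1 = R. So box 5 can't be R.
No further eliminations apply; box 4 can still be any of O, Q.

O, Q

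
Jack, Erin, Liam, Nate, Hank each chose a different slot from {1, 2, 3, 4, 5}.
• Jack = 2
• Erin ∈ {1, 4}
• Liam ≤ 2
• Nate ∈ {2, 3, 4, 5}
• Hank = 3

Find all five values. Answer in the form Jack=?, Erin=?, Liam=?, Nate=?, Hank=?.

Jack=2, Erin=4, Liam=1, Nate=5, Hank=3

Jack's domain is down to {2}, so Jack = 2. So Liam, Nate can't be 2.
Liam's domain is down to {1}, so Liam = 1. So Erin can't be 1.
Hank must be 3 (only option left). Strike 3 from Nate.
Erin must be 4 (only option left). So Nate can't be 4.
Nate has just one choice, so Nate = 5.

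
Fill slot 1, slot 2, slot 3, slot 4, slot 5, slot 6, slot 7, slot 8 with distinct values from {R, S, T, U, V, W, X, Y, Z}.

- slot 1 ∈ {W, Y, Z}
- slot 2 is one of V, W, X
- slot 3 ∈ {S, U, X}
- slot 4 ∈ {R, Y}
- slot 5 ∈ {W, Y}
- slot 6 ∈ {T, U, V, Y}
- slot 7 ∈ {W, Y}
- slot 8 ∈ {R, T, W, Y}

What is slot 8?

T

slot 5 and slot 7 between them cover only {W, Y} — a naked pair. Remove those values from slot 1, slot 2, slot 4, slot 6, slot 8.
slot 1 must be Z (only option left).
slot 4 has just one choice, so slot 4 = R. Eliminate R elsewhere: slot 8.
So slot 8 = T.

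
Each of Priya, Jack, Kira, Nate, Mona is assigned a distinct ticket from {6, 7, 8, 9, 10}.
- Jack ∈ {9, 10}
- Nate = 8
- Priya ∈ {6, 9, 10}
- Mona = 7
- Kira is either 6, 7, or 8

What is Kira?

Nate must be 8 (only option left). Remove 8 from Kira.
Mona's domain is down to {7}, so Mona = 7. Remove 7 from Kira.
So Kira = 6.

6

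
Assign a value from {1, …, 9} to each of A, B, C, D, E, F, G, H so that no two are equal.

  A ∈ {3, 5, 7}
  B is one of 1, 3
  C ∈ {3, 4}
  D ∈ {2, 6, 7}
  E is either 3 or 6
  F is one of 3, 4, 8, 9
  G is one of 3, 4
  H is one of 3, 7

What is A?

5

C and G between them cover only {3, 4} — a naked pair. Remove those values from A, B, E, F, H.
B has just one choice, so B = 1.
E has just one choice, so E = 6. So D can't be 6.
H must be 7 (only option left). Eliminate 7 elsewhere: A, D.
So A = 5.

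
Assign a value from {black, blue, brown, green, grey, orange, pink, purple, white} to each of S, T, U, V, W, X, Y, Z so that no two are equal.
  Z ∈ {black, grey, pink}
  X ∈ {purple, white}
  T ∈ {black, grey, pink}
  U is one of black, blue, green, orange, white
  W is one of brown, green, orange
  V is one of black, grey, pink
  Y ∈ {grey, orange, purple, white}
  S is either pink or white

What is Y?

orange

T, V, Z share exactly the 3 values {black, grey, pink}; by pigeonhole those values go to them, so strike black, grey, pink from S, U, Y.
S's domain is down to {white}, so S = white. Strike white from U, X, Y.
X must be purple (only option left). So Y can't be purple.
So Y = orange.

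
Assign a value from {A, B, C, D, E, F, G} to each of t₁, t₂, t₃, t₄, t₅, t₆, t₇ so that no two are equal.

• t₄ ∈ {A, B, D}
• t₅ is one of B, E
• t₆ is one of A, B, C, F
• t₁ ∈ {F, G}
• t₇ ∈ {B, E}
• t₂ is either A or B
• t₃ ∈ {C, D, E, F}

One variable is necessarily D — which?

Among the 7 variables, G fits only t₁ (and all 7 values in {A, B, C, D, E, F, G} must be used), so t₁ = G.
The 2 variables t₅ and t₇ are confined to {B, E}, which locks those values in; drop them from t₂, t₃, t₄, t₆.
That leaves t₂ = A. Strike A from t₄, t₆.
So D goes to t₄.

t₄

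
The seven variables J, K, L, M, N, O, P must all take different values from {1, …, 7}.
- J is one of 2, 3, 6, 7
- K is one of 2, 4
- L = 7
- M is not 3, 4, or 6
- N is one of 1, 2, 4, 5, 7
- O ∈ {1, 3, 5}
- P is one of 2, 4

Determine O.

L has just one choice, so L = 7. Remove 7 from J, M, N.
The 6 still-open variables together cover exactly {1, 2, 3, 4, 5, 6} — 6 values for 6 variables — and 6 appears only in J's list, so J = 6.
The 5 still-open variables together cover exactly {1, 2, 3, 4, 5} — 5 values for 5 variables — and 3 appears only in O's list, so O = 3.

3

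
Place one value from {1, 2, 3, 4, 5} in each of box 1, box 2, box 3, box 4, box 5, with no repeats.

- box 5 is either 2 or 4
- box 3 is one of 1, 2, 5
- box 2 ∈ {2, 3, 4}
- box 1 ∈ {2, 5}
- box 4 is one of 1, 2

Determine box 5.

4

Among the 5 variables, 3 fits only box 2 (and all 5 values in {1, 2, 3, 4, 5} must be used), so box 2 = 3.
The 4 still-open variables draw from only 4 values {1, 2, 4, 5}, so each is used; only box 5 can be 4, hence box 5 = 4.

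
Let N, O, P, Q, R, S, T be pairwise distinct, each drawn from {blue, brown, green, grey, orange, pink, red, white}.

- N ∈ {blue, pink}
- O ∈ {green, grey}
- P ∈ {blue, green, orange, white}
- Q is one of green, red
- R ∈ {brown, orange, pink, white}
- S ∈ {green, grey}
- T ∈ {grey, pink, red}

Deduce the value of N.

O and S between them cover only {green, grey} — a naked pair. Remove those values from P, Q, T.
Q has just one choice, so Q = red. Remove red from T.
T's domain is down to {pink}, so T = pink. Remove pink from N, R.
So N = blue.

blue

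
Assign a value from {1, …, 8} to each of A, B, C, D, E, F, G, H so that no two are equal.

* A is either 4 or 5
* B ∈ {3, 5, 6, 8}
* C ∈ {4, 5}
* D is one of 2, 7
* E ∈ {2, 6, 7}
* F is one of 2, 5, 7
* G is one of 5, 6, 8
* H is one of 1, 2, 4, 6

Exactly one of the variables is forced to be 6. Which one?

The 8 variables together cover exactly {1, 2, 3, 4, 5, 6, 7, 8} — 8 values for 8 variables — and 1 appears only in H's list, so H = 1.
The 7 still-open variables together cover exactly {2, 3, 4, 5, 6, 7, 8} — 7 values for 7 variables — and 3 appears only in B's list, so B = 3.
Among the 6 still-open variables, 8 fits only G (and all 6 values in {2, 4, 5, 6, 7, 8} must be used), so G = 8.
The 5 still-open variables together cover exactly {2, 4, 5, 6, 7} — 5 values for 5 variables — and 6 appears only in E's list, so E = 6.

E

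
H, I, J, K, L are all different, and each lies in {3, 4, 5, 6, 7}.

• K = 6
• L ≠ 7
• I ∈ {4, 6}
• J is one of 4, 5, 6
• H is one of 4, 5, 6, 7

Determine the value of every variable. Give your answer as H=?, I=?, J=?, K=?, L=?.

H=7, I=4, J=5, K=6, L=3

K's domain is down to {6}, so K = 6. Remove 6 from H, I, J, L.
I has just one choice, so I = 4. Remove 4 from H, J, L.
J's domain is down to {5}, so J = 5. So H, L can't be 5.
L has just one choice, so L = 3.
That leaves H = 7.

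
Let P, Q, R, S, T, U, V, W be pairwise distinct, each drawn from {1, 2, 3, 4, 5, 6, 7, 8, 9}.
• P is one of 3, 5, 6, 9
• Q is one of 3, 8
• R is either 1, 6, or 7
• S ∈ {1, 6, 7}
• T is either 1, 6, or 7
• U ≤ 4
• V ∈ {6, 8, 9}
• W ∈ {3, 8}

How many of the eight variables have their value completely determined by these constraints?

2

Q and W share exactly the 2 values {3, 8}; by pigeonhole those values go to them, so strike 3, 8 from P, U, V.
R, S, T between them cover only {1, 6, 7} — a naked triple. Remove those values from P, U, V.
V must be 9 (only option left). Remove 9 from P.
That leaves P = 5.
Determined: P=5, V=9. The other variables each still have more than one consistent value. That makes 2.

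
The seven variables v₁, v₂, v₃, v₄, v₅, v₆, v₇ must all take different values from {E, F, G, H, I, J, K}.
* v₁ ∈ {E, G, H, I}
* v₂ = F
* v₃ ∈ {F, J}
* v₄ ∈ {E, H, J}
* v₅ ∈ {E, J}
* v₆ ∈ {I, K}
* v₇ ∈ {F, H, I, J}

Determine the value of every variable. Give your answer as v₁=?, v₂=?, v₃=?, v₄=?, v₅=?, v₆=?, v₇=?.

v₂ must be F (only option left). Strike F from v₃, v₇.
v₃'s domain is down to {J}, so v₃ = J. Eliminate J elsewhere: v₄, v₅, v₇.
That leaves v₅ = E. Strike E from v₁, v₄.
v₄ must be H (only option left). So v₁, v₇ can't be H.
That leaves v₇ = I. Eliminate I elsewhere: v₁, v₆.
v₁'s domain is down to {G}, so v₁ = G.
v₆'s domain is down to {K}, so v₆ = K.

v₁=G, v₂=F, v₃=J, v₄=H, v₅=E, v₆=K, v₇=I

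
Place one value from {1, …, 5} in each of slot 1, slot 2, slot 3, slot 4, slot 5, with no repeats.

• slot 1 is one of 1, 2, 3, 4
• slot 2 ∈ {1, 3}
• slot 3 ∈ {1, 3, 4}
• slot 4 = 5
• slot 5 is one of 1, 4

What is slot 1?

2

slot 4 has just one choice, so slot 4 = 5.
Among the 4 still-open variables, 2 fits only slot 1 (and all 4 values in {1, 2, 3, 4} must be used), so slot 1 = 2.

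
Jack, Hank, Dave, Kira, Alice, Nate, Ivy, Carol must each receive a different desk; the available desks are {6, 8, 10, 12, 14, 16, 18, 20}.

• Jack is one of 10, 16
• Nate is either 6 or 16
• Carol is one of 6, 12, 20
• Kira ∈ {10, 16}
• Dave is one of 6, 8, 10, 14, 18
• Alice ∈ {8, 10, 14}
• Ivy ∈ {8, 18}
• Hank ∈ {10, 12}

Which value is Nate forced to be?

The 8 variables draw from only 8 values {6, 8, 10, 12, 14, 16, 18, 20}, so each is used; only Carol can be 20, hence Carol = 20.
The 7 still-open variables draw from only 7 values {6, 8, 10, 12, 14, 16, 18}, so each is used; only Hank can be 12, hence Hank = 12.
The 2 variables Jack and Kira are confined to {10, 16}, which locks those values in; drop them from Dave, Alice, Nate.
So Nate = 6.

6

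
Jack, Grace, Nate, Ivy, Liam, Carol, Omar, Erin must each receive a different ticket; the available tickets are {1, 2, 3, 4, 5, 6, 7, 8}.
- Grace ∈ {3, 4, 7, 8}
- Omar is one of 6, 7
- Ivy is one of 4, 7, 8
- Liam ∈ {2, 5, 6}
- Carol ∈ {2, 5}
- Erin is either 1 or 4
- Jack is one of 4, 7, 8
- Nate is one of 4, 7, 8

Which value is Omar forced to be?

The 8 variables together cover exactly {1, 2, 3, 4, 5, 6, 7, 8} — 8 values for 8 variables — and 1 appears only in Erin's list, so Erin = 1.
The 7 still-open variables draw from only 7 values {2, 3, 4, 5, 6, 7, 8}, so each is used; only Grace can be 3, hence Grace = 3.
Jack, Nate, Ivy between them cover only {4, 7, 8} — a naked triple. Remove those values from Omar.
So Omar = 6.

6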